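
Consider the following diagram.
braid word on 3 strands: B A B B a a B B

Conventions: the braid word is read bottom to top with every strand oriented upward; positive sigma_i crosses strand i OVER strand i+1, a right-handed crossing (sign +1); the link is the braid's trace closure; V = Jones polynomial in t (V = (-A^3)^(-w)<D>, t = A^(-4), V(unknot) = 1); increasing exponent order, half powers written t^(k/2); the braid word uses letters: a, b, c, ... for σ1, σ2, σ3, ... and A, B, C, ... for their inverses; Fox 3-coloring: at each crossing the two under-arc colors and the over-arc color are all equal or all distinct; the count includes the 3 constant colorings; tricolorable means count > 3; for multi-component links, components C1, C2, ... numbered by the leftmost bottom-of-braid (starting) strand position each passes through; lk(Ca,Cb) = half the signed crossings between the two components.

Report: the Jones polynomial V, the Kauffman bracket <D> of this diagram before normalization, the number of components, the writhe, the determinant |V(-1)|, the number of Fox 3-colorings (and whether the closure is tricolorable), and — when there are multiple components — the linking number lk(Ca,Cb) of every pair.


V = -t^-6 + t^-5 - t^-4 + 2t^-3 - t^-2 + t^-1
<D> = A^-8 - A^-4 + 2 - A^4 + A^8 - A^12 (w = -4)
1 component over 8 crossings, w = -4
3 Fox colorings among 3^8, |V(-1)| = 7: not tricolorable
why: w = -4 shifts under R1 moves; the (-A^3)^(4) factor cancels that in V


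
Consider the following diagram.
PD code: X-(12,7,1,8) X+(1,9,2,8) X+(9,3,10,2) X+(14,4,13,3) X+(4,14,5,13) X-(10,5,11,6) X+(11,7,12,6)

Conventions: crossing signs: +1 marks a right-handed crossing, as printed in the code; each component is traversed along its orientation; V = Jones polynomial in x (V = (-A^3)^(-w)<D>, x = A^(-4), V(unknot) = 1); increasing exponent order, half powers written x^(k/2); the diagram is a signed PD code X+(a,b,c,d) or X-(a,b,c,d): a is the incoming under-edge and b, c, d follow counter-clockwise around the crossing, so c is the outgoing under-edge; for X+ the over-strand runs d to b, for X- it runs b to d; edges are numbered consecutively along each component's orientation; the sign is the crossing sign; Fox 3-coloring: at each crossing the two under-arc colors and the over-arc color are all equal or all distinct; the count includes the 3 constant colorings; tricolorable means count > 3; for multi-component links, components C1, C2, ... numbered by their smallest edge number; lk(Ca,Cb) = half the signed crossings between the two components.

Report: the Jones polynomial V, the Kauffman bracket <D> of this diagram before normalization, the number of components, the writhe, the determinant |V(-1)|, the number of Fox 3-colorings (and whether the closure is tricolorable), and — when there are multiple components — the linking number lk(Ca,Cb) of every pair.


Jones polynomial: V(x) = -x^(1/2) - x^(5/2)
<D> = A^-1 + A^7; writhe +3
components 2, writhe +3 (7 crossings)
linking number lk(C1,C2) = +1
3-colorings: 3 of 3^7, det 2 — not tricolorable
note: the 1 component pair carries total linking +1


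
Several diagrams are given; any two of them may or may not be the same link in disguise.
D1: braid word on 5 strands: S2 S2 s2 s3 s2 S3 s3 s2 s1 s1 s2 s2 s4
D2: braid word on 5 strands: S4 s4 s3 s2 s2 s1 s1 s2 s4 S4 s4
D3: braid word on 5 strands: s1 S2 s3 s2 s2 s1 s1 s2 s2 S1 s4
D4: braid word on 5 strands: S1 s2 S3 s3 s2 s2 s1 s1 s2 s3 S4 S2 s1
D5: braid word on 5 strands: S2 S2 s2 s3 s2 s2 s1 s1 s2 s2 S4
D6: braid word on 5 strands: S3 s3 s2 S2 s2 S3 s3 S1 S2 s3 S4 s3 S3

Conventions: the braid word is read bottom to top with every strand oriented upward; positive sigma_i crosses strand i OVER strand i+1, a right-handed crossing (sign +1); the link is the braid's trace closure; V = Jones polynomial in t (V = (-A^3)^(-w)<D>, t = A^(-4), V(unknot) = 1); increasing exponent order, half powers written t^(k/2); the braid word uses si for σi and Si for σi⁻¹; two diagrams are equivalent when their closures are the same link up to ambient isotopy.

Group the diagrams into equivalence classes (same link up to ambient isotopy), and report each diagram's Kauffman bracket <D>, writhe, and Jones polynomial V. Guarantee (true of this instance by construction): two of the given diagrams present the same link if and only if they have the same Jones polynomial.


equivalence classes: {D1, D2, D3, D4, D5} | {D6}
D1 (bracket -A^-5 + A^-1 - A^3 + 2A^7 + A^15; 13 crossings at w = +7): V = -t^(3/2) - 2t^(7/2) + t^(9/2) - t^(11/2) + t^(13/2)
V(D2) = -t^(3/2) - 2t^(7/2) + t^(9/2) - t^(11/2) + t^(13/2)  (w +7, c 11, <D> = -A^-5 + A^-1 - A^3 + 2A^7 + A^15)
D3 (bracket -A^-5 + A^-1 - A^3 + 2A^7 + A^15; 11 crossings at w = +7): V = -t^(3/2) - 2t^(7/2) + t^(9/2) - t^(11/2) + t^(13/2)
V(D4) = -t^(3/2) - 2t^(7/2) + t^(9/2) - t^(11/2) + t^(13/2)  [13 crossings, <D> = -A^-11 + A^-7 - A^-3 + 2A + A^9, w = +5]
V(D5) = -t^(3/2) - 2t^(7/2) + t^(9/2) - t^(11/2) + t^(13/2)  [11 crossings, <D> = -A^-11 + A^-7 - A^-3 + 2A + A^9, w = +5]
V(D6) = -t^(-1/2) - t^(1/2)  [13 crossings, <D> = A^-5 + A^-1, w = -1]
key observation: V(t) takes 2 values over 6 diagrams, fixing the grouping


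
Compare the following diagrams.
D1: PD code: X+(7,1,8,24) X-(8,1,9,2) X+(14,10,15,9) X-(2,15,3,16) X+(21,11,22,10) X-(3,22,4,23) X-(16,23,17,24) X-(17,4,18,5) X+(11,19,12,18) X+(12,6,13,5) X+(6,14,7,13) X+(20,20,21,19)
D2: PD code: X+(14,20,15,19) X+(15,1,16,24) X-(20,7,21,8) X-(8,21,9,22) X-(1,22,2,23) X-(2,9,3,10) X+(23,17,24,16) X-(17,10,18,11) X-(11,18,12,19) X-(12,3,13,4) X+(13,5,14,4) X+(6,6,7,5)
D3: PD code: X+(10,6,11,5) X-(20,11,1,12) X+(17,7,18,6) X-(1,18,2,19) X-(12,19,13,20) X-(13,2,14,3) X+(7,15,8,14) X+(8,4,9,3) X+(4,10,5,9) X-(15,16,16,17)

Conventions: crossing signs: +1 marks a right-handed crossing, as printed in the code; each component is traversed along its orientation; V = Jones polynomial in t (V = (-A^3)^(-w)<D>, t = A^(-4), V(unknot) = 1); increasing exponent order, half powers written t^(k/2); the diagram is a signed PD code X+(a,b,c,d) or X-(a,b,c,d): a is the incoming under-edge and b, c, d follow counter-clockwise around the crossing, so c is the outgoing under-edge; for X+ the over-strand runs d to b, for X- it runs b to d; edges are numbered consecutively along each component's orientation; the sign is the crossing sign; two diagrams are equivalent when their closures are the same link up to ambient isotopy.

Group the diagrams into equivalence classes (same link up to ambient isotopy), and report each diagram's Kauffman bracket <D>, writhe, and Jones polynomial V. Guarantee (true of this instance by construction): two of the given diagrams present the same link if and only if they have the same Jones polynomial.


classes: {D1, D3} | {D2}
V(D1) = -t^-1 + 2 - t + 2t^2 - t^3 + t^4 - t^5  [12 crossings, <D> = -A^-14 + A^-10 - A^-6 + 2A^-2 - A^2 + 2A^6 - A^10, w = +2]
D2 (bracket A^-10 - A^-6 + 2A^-2 - 2A^2 + 2A^6 - 2A^10 + A^14; 12 crossings at w = -2): V = t^-5 - 2t^-4 + 2t^-3 - 2t^-2 + 2t^-1 - 1 + t
V(D3) = -t^-1 + 2 - t + 2t^2 - t^3 + t^4 - t^5  (w 0, c 10, <D> = -A^-20 + A^-16 - A^-12 + 2A^-8 - A^-4 + 2 - A^4)
insight: 2 values of V(t) split the 3 diagrams


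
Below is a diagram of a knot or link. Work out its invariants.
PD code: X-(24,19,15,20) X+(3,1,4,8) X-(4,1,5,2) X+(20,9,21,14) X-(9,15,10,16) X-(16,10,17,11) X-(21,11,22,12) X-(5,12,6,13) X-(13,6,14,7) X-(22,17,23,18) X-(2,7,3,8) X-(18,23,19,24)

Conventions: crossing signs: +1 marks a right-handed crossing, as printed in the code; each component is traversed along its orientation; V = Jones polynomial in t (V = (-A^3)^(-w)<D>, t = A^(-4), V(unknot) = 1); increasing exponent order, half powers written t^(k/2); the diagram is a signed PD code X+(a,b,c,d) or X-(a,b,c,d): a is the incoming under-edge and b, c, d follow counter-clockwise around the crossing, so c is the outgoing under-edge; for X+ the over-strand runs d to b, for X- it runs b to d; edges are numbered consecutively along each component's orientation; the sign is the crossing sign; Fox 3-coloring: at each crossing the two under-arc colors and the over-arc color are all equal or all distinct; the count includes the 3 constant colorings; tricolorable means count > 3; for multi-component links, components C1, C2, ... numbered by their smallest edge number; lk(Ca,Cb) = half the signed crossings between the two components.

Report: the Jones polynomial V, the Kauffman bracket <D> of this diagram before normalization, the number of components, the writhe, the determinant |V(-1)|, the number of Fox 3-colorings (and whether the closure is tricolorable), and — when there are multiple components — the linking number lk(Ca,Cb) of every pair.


Jones polynomial: V(t) = -t^-9 + t^-8 - 2t^-7 + 3t^-6 - t^-5 + 3t^-4 + t^-2
<D> = A^-16 + 3A^-8 - A^-4 + 3 - 2A^4 + A^8 - A^12; writhe -8
components 3, writhe -8 (12 crossings)
linking number lk(C1,C2) = -1
lk(C1,C3): 0
lk(C2,C3) = -1
3-colorings: 9 of 3^12, det 12 — tricolorable
note: det 12 = |V(-1)|; divisible by 3, so tricolorable


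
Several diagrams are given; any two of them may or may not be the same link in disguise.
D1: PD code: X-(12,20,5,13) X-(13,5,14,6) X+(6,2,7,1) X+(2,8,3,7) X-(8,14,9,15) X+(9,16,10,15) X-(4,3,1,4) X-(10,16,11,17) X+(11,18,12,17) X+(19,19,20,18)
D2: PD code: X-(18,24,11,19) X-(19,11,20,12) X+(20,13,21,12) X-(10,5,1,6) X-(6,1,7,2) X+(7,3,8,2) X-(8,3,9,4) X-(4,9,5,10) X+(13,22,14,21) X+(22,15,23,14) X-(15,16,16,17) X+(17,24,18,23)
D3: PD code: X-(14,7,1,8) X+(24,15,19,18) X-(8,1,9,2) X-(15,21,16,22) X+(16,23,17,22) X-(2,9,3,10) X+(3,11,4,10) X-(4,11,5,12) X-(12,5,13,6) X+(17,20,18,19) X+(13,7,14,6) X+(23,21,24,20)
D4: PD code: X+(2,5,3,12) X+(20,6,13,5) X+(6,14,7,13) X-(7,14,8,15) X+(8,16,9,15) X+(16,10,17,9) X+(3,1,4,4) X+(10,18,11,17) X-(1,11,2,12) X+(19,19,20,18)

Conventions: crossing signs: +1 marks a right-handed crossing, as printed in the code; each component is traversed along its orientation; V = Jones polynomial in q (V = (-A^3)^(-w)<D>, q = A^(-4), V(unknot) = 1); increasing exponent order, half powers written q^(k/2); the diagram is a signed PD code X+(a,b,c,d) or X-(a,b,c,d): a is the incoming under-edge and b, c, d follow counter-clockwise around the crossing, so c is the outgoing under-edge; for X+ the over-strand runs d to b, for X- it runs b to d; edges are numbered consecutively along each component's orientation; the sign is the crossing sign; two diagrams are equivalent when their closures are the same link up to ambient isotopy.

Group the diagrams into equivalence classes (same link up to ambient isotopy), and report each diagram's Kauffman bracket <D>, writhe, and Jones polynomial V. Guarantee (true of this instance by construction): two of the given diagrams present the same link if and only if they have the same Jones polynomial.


equivalence classes: {D1} | {D2, D3} | {D4}
D1 (bracket A^-8 + 2 + A^8; 10 crossings at w = 0): V = q^-2 + 2 + q^2
V(D2) = -q^-4 + q^-1 + 2 + q + q^2  [12 crossings, <D> = A^-14 + A^-10 + 2A^-6 + A^-2 - A^10, w = -2]
V(D3) = -q^-4 + q^-1 + 2 + q + q^2  [12 crossings, <D> = A^-8 + A^-4 + 2 + A^4 - A^16, w = 0]
V(D4) = q + q^2 + q^3 + q^6  [10 crossings, <D> = A^-6 + A^6 + A^10 + A^14, w = +6]
key observation: V(q) takes 3 values over 4 diagrams, fixing the grouping


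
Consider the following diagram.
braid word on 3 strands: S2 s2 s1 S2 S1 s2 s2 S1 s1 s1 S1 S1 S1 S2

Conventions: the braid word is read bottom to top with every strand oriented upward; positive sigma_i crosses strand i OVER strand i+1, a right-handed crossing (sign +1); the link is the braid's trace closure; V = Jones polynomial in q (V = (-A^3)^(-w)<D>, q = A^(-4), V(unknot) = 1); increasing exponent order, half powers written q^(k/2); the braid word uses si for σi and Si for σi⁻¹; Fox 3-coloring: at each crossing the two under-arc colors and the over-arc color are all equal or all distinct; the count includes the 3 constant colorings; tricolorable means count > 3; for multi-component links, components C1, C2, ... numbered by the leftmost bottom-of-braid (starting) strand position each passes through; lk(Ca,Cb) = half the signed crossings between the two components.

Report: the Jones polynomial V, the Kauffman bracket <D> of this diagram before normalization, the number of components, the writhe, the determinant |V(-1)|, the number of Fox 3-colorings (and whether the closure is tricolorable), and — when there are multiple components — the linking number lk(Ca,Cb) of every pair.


Jones polynomial: V(q) = -q^-5 + q^-4 - q^-3 + 2q^-2 - q^-1 + 2 - q
<D> = -A^-10 + 2A^-6 - A^-2 + 2A^2 - A^6 + A^10 - A^14; writhe -2
components 1, writhe -2 (14 crossings)
3-colorings: 9 of 3^14, det 9 — tricolorable
note: w = -2 (over 14 crossings) is diagram-only; (-A^3)^(2) removes it from V


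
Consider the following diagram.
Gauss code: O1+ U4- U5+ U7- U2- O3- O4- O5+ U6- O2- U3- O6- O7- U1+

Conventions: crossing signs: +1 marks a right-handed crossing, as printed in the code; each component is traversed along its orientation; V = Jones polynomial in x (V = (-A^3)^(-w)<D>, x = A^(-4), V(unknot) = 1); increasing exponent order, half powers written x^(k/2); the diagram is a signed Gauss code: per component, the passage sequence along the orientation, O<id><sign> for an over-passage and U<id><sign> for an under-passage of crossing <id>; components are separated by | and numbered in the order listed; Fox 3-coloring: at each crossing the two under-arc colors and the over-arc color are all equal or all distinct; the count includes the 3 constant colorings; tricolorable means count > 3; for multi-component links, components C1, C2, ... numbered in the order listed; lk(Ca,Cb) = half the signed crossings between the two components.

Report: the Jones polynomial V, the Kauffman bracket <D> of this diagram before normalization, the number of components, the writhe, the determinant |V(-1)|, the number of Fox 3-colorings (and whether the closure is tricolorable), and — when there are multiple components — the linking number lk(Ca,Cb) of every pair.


Jones polynomial: V(x) = -x^-4 + x^-3 + x^-1
<D> = -A^-5 - A^3 + A^7; writhe -3
components 1, writhe -3 (7 crossings)
3-colorings: 9 of 3^7, det 3 — tricolorable
note: |V(-1)| = 3: so tricolorable, since 3 divides 3


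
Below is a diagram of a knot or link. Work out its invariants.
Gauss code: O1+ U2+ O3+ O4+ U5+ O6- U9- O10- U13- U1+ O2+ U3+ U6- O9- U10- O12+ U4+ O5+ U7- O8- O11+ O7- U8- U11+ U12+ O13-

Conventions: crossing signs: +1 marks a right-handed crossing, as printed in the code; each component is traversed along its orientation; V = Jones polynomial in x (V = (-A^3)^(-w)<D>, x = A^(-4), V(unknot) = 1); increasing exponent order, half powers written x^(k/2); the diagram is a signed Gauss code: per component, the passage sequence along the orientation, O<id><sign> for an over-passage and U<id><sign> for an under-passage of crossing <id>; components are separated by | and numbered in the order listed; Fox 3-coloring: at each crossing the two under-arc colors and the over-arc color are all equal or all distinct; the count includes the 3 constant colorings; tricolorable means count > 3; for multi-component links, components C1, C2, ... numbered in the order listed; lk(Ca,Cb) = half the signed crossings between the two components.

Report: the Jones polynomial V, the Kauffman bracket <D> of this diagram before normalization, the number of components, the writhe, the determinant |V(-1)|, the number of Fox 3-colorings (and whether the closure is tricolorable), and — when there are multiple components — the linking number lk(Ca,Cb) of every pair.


V(x) = -x^-1 + 2 - x + 2x^2 - x^3 + x^4 - x^5
bracket: A^-17 - A^-13 + A^-9 - 2A^-5 + A^-1 - 2A^3 + A^7, w = +1
1 component, writhe +1, over 13 crossings
det 9, colorings 9 of 3^13 — tricolorable
observation: V spans 6 powers of x: at least 6 crossings in any diagram


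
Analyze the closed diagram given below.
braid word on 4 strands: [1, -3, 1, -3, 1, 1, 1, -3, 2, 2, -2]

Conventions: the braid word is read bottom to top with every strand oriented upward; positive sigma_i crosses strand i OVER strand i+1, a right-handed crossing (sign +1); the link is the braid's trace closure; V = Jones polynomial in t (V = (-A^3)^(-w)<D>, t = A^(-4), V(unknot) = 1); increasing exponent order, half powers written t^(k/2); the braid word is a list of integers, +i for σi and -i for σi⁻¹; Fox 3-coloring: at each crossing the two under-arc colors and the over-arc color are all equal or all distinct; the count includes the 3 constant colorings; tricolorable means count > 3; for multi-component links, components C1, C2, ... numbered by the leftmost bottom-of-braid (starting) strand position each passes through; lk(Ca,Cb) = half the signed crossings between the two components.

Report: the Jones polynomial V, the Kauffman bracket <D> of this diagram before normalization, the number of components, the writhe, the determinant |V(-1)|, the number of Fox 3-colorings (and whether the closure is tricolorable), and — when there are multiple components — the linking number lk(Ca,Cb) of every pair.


V(t) = -t^-2 + t^-1 - 1 + 3t - 2t^2 + 3t^3 - 2t^4 + t^5 - t^6
bracket: A^-15 - A^-11 + 2A^-7 - 3A^-3 + 2A - 3A^5 + A^9 - A^13 + A^17, w = +3
1 component, writhe +3, over 11 crossings
det 15, colorings 9 of 3^11 — tricolorable
observation: |V(-1)| = 15: so tricolorable, since 3 divides 15


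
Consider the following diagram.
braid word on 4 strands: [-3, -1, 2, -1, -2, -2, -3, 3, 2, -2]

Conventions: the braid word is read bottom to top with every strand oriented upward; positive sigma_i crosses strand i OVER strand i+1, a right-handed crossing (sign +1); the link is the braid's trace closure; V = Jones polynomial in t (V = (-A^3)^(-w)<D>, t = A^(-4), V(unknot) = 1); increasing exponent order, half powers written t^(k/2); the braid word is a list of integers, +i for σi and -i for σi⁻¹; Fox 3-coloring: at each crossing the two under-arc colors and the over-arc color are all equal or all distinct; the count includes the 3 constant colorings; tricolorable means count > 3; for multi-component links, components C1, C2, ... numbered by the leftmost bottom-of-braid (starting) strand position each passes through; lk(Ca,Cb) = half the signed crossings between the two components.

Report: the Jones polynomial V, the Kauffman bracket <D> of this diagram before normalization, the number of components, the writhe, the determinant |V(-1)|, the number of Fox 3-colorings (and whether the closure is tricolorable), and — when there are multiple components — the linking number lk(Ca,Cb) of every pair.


Jones polynomial: V(t) = -t^(-9/2) - t^(-5/2) + t^(-3/2) - t^(-1/2)
<D> = -A^-10 + A^-6 - A^-2 - A^6; writhe -4
components 2, writhe -4 (10 crossings)
linking number lk(C1,C2) = -2
3-colorings: 3 of 3^10, det 4 — not tricolorable
note: the word shrinks to σ3⁻¹ σ1⁻¹ σ2 σ1⁻¹ σ2⁻¹ σ2⁻¹ after cancelling


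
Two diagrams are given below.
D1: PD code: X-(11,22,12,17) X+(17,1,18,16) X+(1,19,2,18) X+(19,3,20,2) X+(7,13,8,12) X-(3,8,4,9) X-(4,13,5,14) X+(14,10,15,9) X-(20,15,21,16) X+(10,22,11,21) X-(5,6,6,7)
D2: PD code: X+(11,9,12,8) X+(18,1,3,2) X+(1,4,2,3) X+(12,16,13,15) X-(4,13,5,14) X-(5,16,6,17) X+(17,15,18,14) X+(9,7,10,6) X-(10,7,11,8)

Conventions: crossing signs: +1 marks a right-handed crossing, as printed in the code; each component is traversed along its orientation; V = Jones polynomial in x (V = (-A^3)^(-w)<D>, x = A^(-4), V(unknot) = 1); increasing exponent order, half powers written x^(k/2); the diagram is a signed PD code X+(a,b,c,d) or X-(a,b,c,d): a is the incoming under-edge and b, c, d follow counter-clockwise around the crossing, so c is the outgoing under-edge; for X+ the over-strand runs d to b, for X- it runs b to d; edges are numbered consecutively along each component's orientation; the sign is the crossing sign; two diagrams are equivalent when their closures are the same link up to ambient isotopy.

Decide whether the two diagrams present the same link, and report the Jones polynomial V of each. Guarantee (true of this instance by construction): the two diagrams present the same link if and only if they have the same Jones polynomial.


equivalent: yes
D1 (bracket A^-7 + A; 11 crossings at w = +1): V = -x^(1/2) - x^(5/2)
V(D2) = -x^(1/2) - x^(5/2)  [9 crossings, <D> = A^-1 + A^7, w = +3]
observation: Reidemeister moves carry D1 (11 crossings) to D2 (9)


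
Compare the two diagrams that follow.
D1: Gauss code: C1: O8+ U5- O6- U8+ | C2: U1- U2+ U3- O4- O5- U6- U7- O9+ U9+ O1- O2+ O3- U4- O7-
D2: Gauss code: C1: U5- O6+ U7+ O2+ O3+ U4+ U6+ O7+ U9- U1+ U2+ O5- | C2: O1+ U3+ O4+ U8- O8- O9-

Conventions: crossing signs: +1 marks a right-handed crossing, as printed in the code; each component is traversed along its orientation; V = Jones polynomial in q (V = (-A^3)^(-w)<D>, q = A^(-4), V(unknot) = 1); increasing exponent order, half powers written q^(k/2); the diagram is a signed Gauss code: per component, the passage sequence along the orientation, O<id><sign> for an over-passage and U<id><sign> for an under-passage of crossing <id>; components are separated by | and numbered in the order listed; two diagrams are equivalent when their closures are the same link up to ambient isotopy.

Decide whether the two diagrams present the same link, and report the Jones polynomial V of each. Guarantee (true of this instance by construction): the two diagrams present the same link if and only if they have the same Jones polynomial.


equivalent: no
V(D1) = q^(-13/2) - q^(-11/2) + q^(-9/2) - 2q^(-7/2) - q^(-3/2)  (w -3, c 9, <D> = A^-3 + 2A^5 - A^9 + A^13 - A^17)
D2 (bracket -A^-17 + A^-13 - A^-9 + 2A^-5 + A^3; 9 crossings at w = +3): V = -q^(3/2) - 2q^(7/2) + q^(9/2) - q^(11/2) + q^(13/2)
why: 2 classes among 2 diagrams; unequal V(q) rules out equality


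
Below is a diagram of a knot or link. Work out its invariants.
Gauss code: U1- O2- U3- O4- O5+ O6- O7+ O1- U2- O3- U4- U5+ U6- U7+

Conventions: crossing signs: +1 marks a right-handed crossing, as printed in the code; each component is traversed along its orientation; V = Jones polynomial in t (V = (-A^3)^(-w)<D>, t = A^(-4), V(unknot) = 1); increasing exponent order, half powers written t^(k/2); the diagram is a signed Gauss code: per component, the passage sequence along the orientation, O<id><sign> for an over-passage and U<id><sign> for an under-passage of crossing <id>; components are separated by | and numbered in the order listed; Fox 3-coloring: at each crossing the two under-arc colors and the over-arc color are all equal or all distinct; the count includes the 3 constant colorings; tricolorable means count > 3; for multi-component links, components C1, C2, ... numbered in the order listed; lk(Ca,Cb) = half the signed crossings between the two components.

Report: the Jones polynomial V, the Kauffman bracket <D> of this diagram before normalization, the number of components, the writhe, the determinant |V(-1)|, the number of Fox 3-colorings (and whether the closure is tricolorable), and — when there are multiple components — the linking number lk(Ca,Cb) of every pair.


V = -t^-4 + t^-3 + t^-1
<D> = -A^-5 - A^3 + A^7 (w = -3)
1 component over 7 crossings, w = -3
9 Fox colorings among 3^7, |V(-1)| = 3: tricolorable
why: the span of V is 3, forcing >= 3 crossings in any diagram


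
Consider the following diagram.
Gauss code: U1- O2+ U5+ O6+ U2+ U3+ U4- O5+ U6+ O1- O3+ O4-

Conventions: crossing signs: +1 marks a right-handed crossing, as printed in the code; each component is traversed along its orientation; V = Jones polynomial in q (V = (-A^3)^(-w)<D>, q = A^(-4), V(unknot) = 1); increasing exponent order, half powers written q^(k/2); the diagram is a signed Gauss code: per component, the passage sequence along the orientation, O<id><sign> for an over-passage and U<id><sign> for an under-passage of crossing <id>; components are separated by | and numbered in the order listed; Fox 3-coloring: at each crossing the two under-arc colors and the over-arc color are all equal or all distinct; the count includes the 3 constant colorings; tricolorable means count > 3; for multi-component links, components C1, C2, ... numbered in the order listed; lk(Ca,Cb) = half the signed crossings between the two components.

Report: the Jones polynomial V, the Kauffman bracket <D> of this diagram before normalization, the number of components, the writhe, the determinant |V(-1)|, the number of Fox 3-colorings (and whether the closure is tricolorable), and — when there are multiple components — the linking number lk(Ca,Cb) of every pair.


V(q) = q + q^3 - q^4
bracket: -A^-10 + A^-6 + A^2, w = +2
1 component, writhe +2, over 6 crossings
det 3, colorings 9 of 3^6 — tricolorable
observation: w = +2 (over 6 crossings) is diagram-only; (-A^3)^(-2) removes it from V


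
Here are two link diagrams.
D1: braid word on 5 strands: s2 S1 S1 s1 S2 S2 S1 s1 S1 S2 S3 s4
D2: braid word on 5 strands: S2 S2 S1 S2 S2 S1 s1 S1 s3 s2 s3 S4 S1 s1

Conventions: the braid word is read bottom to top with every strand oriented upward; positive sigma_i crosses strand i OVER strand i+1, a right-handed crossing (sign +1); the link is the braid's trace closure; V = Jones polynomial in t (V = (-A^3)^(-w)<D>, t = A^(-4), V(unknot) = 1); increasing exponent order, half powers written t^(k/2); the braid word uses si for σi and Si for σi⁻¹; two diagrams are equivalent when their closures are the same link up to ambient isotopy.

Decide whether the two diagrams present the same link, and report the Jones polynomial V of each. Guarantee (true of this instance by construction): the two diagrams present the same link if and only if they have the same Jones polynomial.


same link: yes
V(D1) = t^-5 + 2t^-3 + t^-1  [12 crossings, <D> = A^-8 + 2 + A^8, w = -4]
V(D2) = t^-5 + 2t^-3 + t^-1  (w -4, c 14, <D> = A^-8 + 2 + A^8)
note: all 2 diagrams share one V(t), hence one class


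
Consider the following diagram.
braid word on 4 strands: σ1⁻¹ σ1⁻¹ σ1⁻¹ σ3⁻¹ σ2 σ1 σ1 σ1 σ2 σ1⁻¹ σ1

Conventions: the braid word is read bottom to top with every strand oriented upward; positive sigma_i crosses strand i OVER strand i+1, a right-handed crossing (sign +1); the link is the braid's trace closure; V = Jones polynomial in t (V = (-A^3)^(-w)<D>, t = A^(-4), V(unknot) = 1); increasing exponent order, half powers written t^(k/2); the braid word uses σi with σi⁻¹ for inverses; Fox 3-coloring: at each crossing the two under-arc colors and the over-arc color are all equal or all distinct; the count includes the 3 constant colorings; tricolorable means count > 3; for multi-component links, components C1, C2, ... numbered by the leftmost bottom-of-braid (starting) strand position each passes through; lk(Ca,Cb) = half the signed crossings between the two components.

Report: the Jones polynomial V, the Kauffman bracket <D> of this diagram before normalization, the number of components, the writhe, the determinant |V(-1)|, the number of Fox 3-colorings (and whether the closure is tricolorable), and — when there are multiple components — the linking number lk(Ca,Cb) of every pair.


Jones polynomial: V(t) = -t^-1 + 2 - t + 2t^2 - t^3 + t^4 - t^5
<D> = A^-17 - A^-13 + A^-9 - 2A^-5 + A^-1 - 2A^3 + A^7; writhe +1
components 1, writhe +1 (11 crossings)
3-colorings: 9 of 3^11, det 9 — tricolorable
note: w = +1 (over 11 crossings) is diagram-only; (-A^3)^(-1) removes it from V


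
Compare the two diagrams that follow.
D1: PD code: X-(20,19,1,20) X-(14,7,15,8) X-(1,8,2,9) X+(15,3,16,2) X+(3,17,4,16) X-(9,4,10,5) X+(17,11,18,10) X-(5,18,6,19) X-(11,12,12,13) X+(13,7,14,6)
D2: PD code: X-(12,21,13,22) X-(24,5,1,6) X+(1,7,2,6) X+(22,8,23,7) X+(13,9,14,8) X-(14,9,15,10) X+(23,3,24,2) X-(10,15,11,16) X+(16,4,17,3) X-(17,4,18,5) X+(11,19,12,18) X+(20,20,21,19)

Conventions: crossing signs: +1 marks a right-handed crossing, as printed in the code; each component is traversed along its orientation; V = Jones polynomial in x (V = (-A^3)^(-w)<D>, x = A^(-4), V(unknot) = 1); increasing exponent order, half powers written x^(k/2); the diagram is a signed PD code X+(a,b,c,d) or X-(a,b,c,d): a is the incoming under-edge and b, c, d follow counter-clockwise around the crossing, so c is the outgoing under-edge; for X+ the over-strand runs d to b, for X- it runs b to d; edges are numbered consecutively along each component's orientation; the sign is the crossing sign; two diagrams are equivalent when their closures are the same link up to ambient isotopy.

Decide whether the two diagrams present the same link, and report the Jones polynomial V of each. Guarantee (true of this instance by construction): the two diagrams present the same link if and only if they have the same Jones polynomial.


same link: no
V(D1) = -x^-3 + 2x^-2 - 2x^-1 + 3 - 2x + 2x^2 - x^3  [10 crossings, <D> = -A^-18 + 2A^-14 - 2A^-10 + 3A^-6 - 2A^-2 + 2A^2 - A^6, w = -2]
V(D2) = 1  [12 crossings, <D> = A^6, w = +2]
insight: V(x) takes 2 values over 2 diagrams, fixing the grouping


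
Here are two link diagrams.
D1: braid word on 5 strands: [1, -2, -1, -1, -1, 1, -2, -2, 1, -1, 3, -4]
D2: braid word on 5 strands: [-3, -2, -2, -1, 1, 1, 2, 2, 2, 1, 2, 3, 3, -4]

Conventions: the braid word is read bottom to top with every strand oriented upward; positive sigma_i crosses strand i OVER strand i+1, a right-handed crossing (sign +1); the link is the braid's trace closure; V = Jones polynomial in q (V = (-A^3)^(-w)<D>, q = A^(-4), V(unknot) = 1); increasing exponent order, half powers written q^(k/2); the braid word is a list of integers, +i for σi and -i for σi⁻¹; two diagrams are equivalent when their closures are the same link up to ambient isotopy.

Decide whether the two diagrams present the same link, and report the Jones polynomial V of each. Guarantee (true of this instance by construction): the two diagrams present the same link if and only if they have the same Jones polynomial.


equivalent: no
V(D1) = -q^-6 + q^-5 - q^-4 + 2q^-3 - q^-2 + q^-1  (w -4, c 12, <D> = A^-8 - A^-4 + 2 - A^4 + A^8 - A^12)
V(D2) = q - q^2 + 2q^3 - q^4 + q^5 - q^6  [14 crossings, <D> = -A^-12 + A^-8 - A^-4 + 2 - A^4 + A^8, w = +4]
key observation: 2 classes among 2 diagrams; unequal V(q) rules out equality


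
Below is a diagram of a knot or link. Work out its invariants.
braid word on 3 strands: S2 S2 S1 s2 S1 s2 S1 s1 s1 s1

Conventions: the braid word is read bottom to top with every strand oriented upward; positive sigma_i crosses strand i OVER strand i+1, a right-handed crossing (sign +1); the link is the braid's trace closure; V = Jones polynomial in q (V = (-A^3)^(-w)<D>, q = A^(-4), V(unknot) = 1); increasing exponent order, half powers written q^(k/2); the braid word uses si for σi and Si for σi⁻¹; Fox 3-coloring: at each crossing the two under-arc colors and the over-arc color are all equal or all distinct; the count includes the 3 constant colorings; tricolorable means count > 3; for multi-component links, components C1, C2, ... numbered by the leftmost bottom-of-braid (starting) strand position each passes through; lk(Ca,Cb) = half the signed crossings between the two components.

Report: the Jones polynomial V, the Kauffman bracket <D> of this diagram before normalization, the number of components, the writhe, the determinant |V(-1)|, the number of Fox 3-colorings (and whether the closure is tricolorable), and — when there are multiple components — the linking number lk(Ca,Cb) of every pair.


V = -q^-3 + 2q^-2 - 2q^-1 + 3 - 2q + 2q^2 - q^3
<D> = -A^-12 + 2A^-8 - 2A^-4 + 3 - 2A^4 + 2A^8 - A^12 (w = 0)
1 component over 10 crossings, w = 0
3 Fox colorings among 3^10, |V(-1)| = 13: not tricolorable
why: the span of V is 6, forcing >= 6 crossings in any diagram


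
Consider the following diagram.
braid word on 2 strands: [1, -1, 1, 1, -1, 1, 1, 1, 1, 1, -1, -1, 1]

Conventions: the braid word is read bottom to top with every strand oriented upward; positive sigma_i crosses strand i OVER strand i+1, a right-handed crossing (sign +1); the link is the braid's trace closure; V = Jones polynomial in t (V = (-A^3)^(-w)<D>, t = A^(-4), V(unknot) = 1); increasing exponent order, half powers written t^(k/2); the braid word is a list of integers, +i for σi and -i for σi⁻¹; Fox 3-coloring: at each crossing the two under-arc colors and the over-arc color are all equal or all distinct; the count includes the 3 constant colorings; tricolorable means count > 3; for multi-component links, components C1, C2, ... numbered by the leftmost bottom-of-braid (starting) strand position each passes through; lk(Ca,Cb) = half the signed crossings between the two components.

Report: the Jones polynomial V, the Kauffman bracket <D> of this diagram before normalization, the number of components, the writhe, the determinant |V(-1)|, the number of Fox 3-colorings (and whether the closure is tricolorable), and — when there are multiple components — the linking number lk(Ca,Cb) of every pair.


V(t) = t^2 + t^4 - t^5 + t^6 - t^7
bracket: A^-13 - A^-9 + A^-5 - A^-1 - A^7, w = +5
1 component, writhe +5, over 13 crossings
det 5, colorings 3 of 3^13 — not tricolorable
observation: |V(-1)| = 5: so not tricolorable, since 3 does not divide 5


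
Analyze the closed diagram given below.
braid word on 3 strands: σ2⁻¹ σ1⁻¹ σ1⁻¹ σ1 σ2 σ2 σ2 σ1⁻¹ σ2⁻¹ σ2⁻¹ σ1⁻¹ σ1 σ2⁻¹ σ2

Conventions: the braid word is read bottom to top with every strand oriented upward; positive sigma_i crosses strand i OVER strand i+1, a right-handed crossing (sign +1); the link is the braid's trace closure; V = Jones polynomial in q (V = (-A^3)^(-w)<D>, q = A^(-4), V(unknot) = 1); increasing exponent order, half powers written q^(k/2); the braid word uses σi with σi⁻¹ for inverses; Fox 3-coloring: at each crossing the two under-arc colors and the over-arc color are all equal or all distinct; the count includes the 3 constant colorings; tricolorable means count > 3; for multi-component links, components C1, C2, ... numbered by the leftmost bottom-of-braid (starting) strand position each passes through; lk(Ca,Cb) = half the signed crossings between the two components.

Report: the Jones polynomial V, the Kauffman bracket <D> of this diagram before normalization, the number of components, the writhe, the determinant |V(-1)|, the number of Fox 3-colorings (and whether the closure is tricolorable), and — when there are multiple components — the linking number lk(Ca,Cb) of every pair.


V(q) = -q^-5 + q^-4 - q^-3 + 2q^-2 - q^-1 + 2 - q
bracket: -A^-10 + 2A^-6 - A^-2 + 2A^2 - A^6 + A^10 - A^14, w = -2
1 component, writhe -2, over 14 crossings
det 9, colorings 9 of 3^14 — tricolorable
observation: |V(-1)| = 9: so tricolorable, since 3 divides 9


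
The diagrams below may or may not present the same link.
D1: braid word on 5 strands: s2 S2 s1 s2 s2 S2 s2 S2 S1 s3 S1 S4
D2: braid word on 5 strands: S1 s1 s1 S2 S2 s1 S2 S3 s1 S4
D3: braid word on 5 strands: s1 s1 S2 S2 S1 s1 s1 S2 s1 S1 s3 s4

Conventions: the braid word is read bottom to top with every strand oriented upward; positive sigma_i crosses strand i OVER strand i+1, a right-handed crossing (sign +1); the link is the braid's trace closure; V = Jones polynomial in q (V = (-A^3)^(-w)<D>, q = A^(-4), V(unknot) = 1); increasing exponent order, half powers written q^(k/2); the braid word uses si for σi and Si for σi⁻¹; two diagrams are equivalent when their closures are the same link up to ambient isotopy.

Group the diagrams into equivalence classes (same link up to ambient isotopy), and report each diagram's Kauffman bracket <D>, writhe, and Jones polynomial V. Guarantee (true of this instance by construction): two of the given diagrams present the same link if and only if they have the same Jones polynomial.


grouping into links: {D1} | {D2, D3}
V(D1) = 1  (w 0, c 12, <D> = 1)
V(D2) = -q^-3 + 2q^-2 - 2q^-1 + 3 - 2q + 2q^2 - q^3  (w -2, c 10, <D> = -A^-18 + 2A^-14 - 2A^-10 + 3A^-6 - 2A^-2 + 2A^2 - A^6)
V(D3) = -q^-3 + 2q^-2 - 2q^-1 + 3 - 2q + 2q^2 - q^3  (w +2, c 12, <D> = -A^-6 + 2A^-2 - 2A^2 + 3A^6 - 2A^10 + 2A^14 - A^18)
key observation: V(q) takes 2 values over 3 diagrams, fixing the grouping


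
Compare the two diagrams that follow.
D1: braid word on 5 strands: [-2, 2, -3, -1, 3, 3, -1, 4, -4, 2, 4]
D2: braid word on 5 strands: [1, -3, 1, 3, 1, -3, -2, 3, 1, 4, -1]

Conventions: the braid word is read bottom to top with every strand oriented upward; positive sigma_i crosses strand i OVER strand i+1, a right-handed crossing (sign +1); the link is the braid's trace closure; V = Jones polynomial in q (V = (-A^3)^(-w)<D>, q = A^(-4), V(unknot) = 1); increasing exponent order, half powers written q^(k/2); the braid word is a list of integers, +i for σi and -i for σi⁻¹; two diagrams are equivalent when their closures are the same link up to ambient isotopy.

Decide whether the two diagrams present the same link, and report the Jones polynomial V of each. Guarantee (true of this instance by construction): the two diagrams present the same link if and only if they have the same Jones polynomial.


equivalent: no
D1 (bracket A^5 + A^13; 11 crossings at w = +1): V = -q^(-5/2) - q^(-1/2)
V(D2) = -q^(1/2) - q^(3/2) - q^(5/2) + q^(9/2)  [11 crossings, <D> = -A^-9 + A^-1 + A^3 + A^7, w = +3]
observation: comparing 2 Jones polynomials yields 2 groups


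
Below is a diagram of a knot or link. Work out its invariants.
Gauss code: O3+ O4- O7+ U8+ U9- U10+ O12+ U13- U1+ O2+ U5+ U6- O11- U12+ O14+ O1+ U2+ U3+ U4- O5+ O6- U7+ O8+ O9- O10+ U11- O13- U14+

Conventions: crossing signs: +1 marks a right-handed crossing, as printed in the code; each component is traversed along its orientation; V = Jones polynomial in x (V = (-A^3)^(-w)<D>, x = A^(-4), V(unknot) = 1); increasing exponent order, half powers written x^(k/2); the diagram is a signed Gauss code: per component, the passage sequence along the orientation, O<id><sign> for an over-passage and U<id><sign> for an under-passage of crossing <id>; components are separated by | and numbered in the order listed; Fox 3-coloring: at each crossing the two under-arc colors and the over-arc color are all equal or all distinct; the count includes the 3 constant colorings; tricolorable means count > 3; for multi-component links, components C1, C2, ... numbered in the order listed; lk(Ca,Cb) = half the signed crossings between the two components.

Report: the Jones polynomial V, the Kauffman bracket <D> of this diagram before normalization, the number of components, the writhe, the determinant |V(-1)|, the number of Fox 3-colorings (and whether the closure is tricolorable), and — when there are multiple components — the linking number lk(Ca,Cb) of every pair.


V = 2x - 2x^2 + 3x^3 - 3x^4 + 2x^5 - 2x^6 + x^7
<D> = A^-16 - 2A^-12 + 2A^-8 - 3A^-4 + 3 - 2A^4 + 2A^8 (w = +4)
1 component over 14 crossings, w = +4
9 Fox colorings among 3^14, |V(-1)| = 15: tricolorable
why: V spans 6 powers of x: at least 6 crossings in any diagram


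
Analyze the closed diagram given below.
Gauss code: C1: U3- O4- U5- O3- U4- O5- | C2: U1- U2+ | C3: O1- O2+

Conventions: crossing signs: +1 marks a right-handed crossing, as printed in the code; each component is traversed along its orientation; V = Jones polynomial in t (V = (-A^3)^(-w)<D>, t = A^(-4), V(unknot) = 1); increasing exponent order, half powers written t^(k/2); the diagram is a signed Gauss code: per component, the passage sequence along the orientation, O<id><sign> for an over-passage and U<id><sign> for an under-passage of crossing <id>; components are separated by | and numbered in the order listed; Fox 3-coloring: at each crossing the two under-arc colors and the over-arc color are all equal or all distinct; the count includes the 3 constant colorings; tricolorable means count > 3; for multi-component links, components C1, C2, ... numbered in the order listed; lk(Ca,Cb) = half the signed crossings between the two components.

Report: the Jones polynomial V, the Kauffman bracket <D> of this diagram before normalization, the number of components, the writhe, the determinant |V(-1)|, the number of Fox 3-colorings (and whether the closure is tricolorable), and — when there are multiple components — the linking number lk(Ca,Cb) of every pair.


V = -t^-5 - t^-4 + t^-3 + 2t^-2 + 2t^-1 + 1
<D> = -A^-9 - 2A^-5 - 2A^-1 - A^3 + A^7 + A^11 (w = -3)
3 components over 5 crossings, w = -3
lk(C1,C2): 0
lk(C1,C3) = 0
linking number lk(C2,C3) = 0
81 Fox colorings among 3^6, |V(-1)| = 0: tricolorable
why: w = -3 shifts under R1 moves; the (-A^3)^(3) factor cancels that in V
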